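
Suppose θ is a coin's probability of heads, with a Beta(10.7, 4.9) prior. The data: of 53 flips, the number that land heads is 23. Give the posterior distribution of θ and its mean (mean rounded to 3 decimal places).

The binomial likelihood is conjugate to the Beta prior: with 23 successes and 30 failures, the posterior is Beta(10.7+23, 4.9+30) = Beta(33.7, 34.9).
E[θ | data] = 33.7/(33.7+34.9) = 0.491.

Posterior: Beta(33.7, 34.9); mean ≈ 0.491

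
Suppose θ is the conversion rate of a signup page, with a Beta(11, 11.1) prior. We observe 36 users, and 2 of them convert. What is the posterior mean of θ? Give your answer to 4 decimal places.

Posterior mean ≈ 0.2238

The binomial likelihood is conjugate to the Beta prior: with 2 successes and 34 failures, the posterior is Beta(11+2, 11.1+34) = Beta(13, 45.1).
Posterior mean = α/(α+β) = 13/58.1 = 0.2238.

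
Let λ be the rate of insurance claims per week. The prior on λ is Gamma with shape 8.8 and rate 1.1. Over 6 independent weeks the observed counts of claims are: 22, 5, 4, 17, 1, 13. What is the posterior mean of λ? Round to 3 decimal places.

Posterior mean ≈ 9.972

The Poisson likelihood adds the total count to the shape and the number of exposure periods to the rate. Here ∑xᵢ = 62 and n = 6, so shape 8.8→70.8 and rate 1.1→7.1.
Posterior mean = shape/rate = 70.8/7.1 = 9.972.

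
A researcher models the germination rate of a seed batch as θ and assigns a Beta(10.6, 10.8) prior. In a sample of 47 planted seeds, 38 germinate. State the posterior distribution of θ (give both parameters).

Posterior: Beta(48.6, 19.8)

The binomial likelihood is conjugate to the Beta prior: with 38 successes and 9 failures, the posterior is Beta(10.6+38, 10.8+9) = Beta(48.6, 19.8).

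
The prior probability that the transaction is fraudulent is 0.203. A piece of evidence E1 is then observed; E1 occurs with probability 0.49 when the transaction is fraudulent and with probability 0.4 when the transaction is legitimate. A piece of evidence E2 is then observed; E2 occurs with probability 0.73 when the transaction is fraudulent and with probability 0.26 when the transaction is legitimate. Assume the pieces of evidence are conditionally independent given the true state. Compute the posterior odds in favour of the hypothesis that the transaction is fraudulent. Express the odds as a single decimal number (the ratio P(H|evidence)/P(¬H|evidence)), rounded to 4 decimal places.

Prior odds = 0.203/(1−0.203) = 0.25471.
Likelihood ratio for E1 = 0.49/0.4 = 1.2250.
Likelihood ratio for E2 = 0.73/0.26 = 2.8077.
Posterior odds = prior odds × LR₁ × LR₂ = 0.87604.

Posterior odds ≈ 0.8760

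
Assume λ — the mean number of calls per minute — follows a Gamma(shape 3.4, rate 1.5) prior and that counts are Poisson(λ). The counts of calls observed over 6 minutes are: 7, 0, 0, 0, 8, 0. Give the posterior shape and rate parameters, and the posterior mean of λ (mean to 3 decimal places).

The Poisson likelihood adds the total count to the shape and the number of exposure periods to the rate. Here ∑xᵢ = 15 and n = 6, so shape 3.4→18.4 and rate 1.5→7.5.
E[λ | data] = 18.4/7.5 = 2.453.

Posterior: Gamma(shape=18.4, rate=7.5); mean ≈ 2.453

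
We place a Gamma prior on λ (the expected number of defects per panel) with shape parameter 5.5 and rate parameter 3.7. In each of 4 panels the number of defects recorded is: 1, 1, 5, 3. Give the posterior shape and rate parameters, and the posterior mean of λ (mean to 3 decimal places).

Posterior: Gamma(shape=15.5, rate=7.7); mean ≈ 2.013

Total count ∑xᵢ = 10 over n = 4 panels.
Gamma is conjugate to the Poisson likelihood: posterior is Gamma(shape = 5.5+10 = 15.5, rate = 3.7+4 = 7.7).
Posterior mean = shape/rate = 15.5/7.7 = 2.013.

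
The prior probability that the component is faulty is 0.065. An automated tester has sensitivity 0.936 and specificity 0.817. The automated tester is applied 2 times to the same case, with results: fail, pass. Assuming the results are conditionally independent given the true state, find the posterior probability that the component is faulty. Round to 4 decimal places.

Posterior P(H) ≈ 0.0271

With H the event that the component is faulty, the joint likelihood of the observed sequence is P(data|H) = 0.936·0.064 = 0.059904 and P(data|¬H) = 0.183·0.817 = 0.14951.
Bayes: P(H|data) = 0.065·0.059904 / (0.065·0.059904 + 0.935·0.14951) = 0.0038938/0.14369 = 0.0271.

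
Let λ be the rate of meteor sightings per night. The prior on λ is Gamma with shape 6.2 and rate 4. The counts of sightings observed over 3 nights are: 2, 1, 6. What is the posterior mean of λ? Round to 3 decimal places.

The Poisson likelihood adds the total count to the shape and the number of exposure periods to the rate. Here ∑xᵢ = 9 and n = 3, so shape 6.2→15.2 and rate 4→7.
E[λ | data] = 15.2/7 = 2.171.

Posterior mean ≈ 2.171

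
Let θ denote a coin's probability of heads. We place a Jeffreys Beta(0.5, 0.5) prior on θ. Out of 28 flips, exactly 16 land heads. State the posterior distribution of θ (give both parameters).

Posterior: Beta(16.5, 12.5)

The binomial likelihood is conjugate to the Beta prior: with 16 successes and 12 failures, the posterior is Beta(0.5+16, 0.5+12) = Beta(16.5, 12.5).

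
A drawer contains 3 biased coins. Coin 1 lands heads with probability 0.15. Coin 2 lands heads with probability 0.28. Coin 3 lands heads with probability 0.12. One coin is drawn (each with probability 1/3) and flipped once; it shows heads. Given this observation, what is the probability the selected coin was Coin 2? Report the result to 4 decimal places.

P(heads|C1) = 0.15; P(heads|C2) = 0.28; P(heads|C3) = 0.12.
Prior × likelihood for each source: 0.333333·0.15=0.05000, 0.333333·0.28=0.09333, 0.333333·0.12=0.04000. Summing gives P(heads) = 0.18333.
P(Coin 2 | heads) = 0.09333 / 0.18333 = 0.5091.

Posterior probability ≈ 0.5091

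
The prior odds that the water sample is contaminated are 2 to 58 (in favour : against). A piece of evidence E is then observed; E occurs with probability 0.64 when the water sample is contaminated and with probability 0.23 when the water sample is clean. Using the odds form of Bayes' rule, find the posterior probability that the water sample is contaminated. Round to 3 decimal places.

Prior odds = 2/58 = 0.034483.
Likelihood ratio for E = 0.64/0.23 = 2.7826.
Posterior odds = prior odds × LR = 0.095952.
Posterior probability = odds/(1+odds) = 0.095952/1.0960 = 0.088.

Posterior probability ≈ 0.088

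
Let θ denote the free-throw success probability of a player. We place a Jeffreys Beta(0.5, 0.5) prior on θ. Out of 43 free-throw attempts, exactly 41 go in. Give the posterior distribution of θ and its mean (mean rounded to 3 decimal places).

The binomial likelihood is conjugate to the Beta prior: with 41 successes and 2 failures, the posterior is Beta(0.5+41, 0.5+2) = Beta(41.5, 2.5).
Posterior mean = α/(α+β) = 41.5/44 = 0.943.

Posterior: Beta(41.5, 2.5); mean ≈ 0.943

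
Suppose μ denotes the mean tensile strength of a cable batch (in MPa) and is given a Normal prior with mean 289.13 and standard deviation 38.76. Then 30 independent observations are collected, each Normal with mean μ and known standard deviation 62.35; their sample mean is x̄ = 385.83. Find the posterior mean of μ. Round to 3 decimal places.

Prior precision 1/τ₀² = 1/38.76² = 0.00066563; data precision n/σ² = 30/62.35² = 0.00771700.
Posterior precision = 0.00066563 + 0.00771700 = 0.00838263.
Posterior mean = (0.00066563·289.13 + 0.00771700·385.83) / 0.00838263 = 378.151.

Posterior mean ≈ 378.151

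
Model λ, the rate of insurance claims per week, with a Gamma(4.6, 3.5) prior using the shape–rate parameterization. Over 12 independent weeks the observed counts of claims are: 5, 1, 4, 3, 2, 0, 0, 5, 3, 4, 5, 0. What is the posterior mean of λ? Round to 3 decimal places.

Posterior mean ≈ 2.361

The Poisson likelihood adds the total count to the shape and the number of exposure periods to the rate. Here ∑xᵢ = 32 and n = 12, so shape 4.6→36.6 and rate 3.5→15.5.
Posterior mean = shape/rate = 36.6/15.5 = 2.361.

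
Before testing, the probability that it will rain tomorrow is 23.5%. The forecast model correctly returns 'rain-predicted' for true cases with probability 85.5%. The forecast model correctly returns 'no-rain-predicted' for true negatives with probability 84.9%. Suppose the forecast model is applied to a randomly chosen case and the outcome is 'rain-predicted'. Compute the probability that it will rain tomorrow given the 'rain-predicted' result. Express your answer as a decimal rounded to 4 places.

Write H for 'it will rain tomorrow'. Prior odds H:¬H = 0.235/0.765 = 0.30719. For the 'rain-predicted' outcome, the likelihood ratio is 0.855/0.151 = 5.6623.
Posterior odds = 0.30719 × 5.6623 = 1.7394, so P(H|E) = 1.7394/(1+1.7394) = 0.6350.

P(H | E) ≈ 0.6350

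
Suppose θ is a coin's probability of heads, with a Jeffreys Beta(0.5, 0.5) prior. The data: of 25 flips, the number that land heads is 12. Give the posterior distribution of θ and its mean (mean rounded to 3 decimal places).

Posterior: Beta(12.5, 13.5); mean ≈ 0.481

Observing 12 successes and 13 failures updates Beta(0.5, 0.5) by adding the success and failure counts to the two shape parameters: α = 0.5+12 = 12.5, β = 0.5+13 = 13.5.
Posterior mean = α/(α+β) = 12.5/26 = 0.481.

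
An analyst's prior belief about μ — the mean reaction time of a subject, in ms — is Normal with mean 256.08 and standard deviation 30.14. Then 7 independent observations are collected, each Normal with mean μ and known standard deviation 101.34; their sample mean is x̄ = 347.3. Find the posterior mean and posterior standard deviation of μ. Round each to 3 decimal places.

Posterior mean ≈ 290.963; posterior SD ≈ 23.686

With known σ, the Normal prior is conjugate. Weight on the data is w = (n/σ²)/(n/σ² + 1/τ₀²) = 0.00068161/(0.00068161+0.00110081) = 0.38241.
Posterior mean = w·x̄ + (1−w)·μ₀ = 0.38241·347.3 + 0.61759·256.08 = 290.963. Posterior variance = 1/(0.00068161+0.00110081) = 561.034, so SD = 23.686.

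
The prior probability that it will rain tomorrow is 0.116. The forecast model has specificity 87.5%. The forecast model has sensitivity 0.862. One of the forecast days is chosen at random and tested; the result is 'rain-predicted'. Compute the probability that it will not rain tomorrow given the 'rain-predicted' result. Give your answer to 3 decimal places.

Write H for 'it will rain tomorrow'. Prior odds H:¬H = 0.116/0.884 = 0.13122. For the 'rain-predicted' outcome, the likelihood ratio is 0.862/0.125 = 6.8960.
Posterior odds = 0.13122 × 6.8960 = 0.90490, so P(H|E) = 0.90490/(1+0.90490) = 0.475. Then P(¬H|E) = 1 − 0.475 = 0.525.

P(¬H | E) ≈ 0.525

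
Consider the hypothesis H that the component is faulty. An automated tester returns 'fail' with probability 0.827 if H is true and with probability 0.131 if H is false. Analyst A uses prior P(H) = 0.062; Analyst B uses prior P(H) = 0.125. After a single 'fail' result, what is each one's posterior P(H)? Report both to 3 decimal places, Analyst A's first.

Analyst A: 0.294; Analyst B: 0.474

P('+'|H) = 0.827, P('+'|¬H) = 0.131.
Analyst A: numerator 0.827·0.062 = 0.051274; evidence = 0.051274+0.131·0.938 = 0.17415; posterior = 0.294.
Analyst B: numerator 0.827·0.125 = 0.10337; evidence = 0.10337+0.131·0.875 = 0.21800; posterior = 0.474.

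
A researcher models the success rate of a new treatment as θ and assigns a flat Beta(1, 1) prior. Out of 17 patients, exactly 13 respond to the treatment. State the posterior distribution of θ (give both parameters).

Posterior: Beta(14, 5)

The binomial likelihood is conjugate to the Beta prior: with 13 successes and 4 failures, the posterior is Beta(1+13, 1+4) = Beta(14, 5).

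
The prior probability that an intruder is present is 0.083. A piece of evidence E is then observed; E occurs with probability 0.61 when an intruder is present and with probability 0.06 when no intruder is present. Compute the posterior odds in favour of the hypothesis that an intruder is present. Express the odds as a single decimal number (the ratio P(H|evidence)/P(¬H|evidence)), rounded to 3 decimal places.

Prior odds = 0.083/(1−0.083) = 0.090513. In log-odds, ln(0.090513) = -2.4023.
Add log likelihood ratio: ln(10.167) = 2.3191.
Posterior log-odds = -0.083152, so posterior odds = exp(-0.083152) = 0.92021.

Posterior odds ≈ 0.920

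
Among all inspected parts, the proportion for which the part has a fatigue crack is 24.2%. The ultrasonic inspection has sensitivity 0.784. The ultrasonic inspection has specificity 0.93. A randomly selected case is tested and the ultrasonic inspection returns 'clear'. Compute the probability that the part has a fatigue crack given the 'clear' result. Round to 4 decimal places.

Let H be the event that the part has a fatigue crack. P(H) = 0.242, so P(¬H) = 0.758. With E the 'clear' result, P(E|H) = 0.216 and P(E|¬H) = 0.93.
P(E) = 0.216·0.242 + 0.93·0.758 = 0.052272 + 0.70494 = 0.75721.
By Bayes' theorem, P(H|E) = 0.052272 / 0.75721 = 0.0690.

P(H | E) ≈ 0.0690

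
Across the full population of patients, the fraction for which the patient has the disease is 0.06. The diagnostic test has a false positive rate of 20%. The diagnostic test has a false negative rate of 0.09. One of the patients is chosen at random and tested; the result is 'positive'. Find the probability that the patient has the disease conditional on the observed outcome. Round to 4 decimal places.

P(H | E) ≈ 0.2251

Write H for 'the patient has the disease'. Prior odds H:¬H = 0.06/0.94 = 0.063830. For the 'positive' outcome, the likelihood ratio is 0.91/0.2 = 4.5500.
Posterior odds = 0.063830 × 4.5500 = 0.29043, so P(H|E) = 0.29043/(1+0.29043) = 0.2251.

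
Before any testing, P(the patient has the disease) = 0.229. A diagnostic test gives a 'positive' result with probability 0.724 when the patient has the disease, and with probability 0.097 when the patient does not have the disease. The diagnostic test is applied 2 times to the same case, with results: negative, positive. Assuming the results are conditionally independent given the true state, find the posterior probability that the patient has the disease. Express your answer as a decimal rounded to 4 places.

With H the event that the patient has the disease, the joint likelihood of the observed sequence is P(data|H) = 0.276·0.724 = 0.19982 and P(data|¬H) = 0.903·0.097 = 0.087591.
Bayes: P(H|data) = 0.229·0.19982 / (0.229·0.19982 + 0.771·0.087591) = 0.045760/0.11329 = 0.4039.

Posterior P(H) ≈ 0.4039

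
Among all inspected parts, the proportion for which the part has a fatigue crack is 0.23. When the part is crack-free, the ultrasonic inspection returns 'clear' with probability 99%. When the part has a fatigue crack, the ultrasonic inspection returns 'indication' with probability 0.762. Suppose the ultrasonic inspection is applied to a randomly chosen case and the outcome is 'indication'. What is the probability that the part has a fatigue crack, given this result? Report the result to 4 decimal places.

P(H | E) ≈ 0.9579

Let H be the event that the part has a fatigue crack. P(H) = 0.23, so P(¬H) = 0.77. With E the 'indication' result, P(E|H) = 0.762 and P(E|¬H) = 0.01.
P(E) = 0.762·0.23 + 0.01·0.77 = 0.17526 + 0.0077000 = 0.18296.
By Bayes' theorem, P(H|E) = 0.17526 / 0.18296 = 0.9579.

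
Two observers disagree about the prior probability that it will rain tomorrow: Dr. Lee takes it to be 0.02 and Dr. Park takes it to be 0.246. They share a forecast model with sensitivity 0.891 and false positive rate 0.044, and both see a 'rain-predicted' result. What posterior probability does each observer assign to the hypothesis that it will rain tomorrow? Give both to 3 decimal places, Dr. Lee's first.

Dr. Lee: 0.292; Dr. Park: 0.869

The likelihood ratio for a 'rain-predicted' result is 0.891/0.044 = 20.250.
Dr. Lee: prior odds 0.02/0.98 = 0.020408; posterior odds 0.41327; posterior probability 0.292.
Dr. Park: prior odds 0.246/0.754 = 0.32626; posterior odds 6.6068; posterior probability 0.869.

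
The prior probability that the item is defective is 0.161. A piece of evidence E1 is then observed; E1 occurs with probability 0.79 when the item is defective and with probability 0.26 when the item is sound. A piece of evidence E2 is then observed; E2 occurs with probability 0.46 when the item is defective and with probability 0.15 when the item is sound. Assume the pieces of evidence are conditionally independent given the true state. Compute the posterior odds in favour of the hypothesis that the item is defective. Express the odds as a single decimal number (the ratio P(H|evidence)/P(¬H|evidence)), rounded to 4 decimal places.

Posterior odds ≈ 1.7881

Prior odds = 0.161/(1−0.161) = 0.19190.
Likelihood ratio for E1 = 0.79/0.26 = 3.0385.
Likelihood ratio for E2 = 0.46/0.15 = 3.0667.
Posterior odds = prior odds × LR₁ × LR₂ = 1.7881.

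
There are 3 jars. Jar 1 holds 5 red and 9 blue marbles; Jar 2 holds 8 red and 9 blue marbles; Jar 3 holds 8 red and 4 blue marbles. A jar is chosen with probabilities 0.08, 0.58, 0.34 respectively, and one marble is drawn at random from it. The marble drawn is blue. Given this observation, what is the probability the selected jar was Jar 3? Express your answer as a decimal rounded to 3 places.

Posterior probability ≈ 0.240

Tabulate prior·likelihood by source: [1] prior 0.08, lik 0.6429, product 0.05143; [2] prior 0.58, lik 0.5294, product 0.3071; [3] prior 0.34, lik 0.3333, product 0.1133.
Normalizing constant = 0.47182; the posterior for Jar 3 is its product over the sum, 0.1133/0.47182 = 0.240.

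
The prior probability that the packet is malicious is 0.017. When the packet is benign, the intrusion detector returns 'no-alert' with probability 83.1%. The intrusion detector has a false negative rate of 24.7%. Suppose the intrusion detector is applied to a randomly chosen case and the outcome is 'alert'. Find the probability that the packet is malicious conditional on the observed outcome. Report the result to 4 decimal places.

Let H be the event that the packet is malicious. P(H) = 0.017, so P(¬H) = 0.983. With E the 'alert' result, P(E|H) = 0.753 and P(E|¬H) = 0.169.
P(E) = 0.753·0.017 + 0.169·0.983 = 0.012801 + 0.16613 = 0.17893.
By Bayes' theorem, P(H|E) = 0.012801 / 0.17893 = 0.0715.

P(H | E) ≈ 0.0715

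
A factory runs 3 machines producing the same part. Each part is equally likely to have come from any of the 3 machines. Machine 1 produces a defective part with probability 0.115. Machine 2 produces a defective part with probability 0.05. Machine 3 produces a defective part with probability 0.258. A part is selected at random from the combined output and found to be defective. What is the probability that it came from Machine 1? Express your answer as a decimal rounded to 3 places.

Posterior probability ≈ 0.272

P(defective|M1) = 0.115; P(defective|M2) = 0.05; P(defective|M3) = 0.258.
Prior × likelihood for each source: 0.333333·0.115=0.03833, 0.333333·0.05=0.01667, 0.333333·0.258=0.08600. Summing gives P(defective) = 0.14100.
P(Machine 1 | defective) = 0.03833 / 0.14100 = 0.272.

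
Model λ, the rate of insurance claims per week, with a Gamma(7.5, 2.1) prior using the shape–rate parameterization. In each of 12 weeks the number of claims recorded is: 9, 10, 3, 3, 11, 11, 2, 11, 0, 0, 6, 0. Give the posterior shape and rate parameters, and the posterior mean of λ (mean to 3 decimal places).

The Poisson likelihood adds the total count to the shape and the number of exposure periods to the rate. Here ∑xᵢ = 66 and n = 12, so shape 7.5→73.5 and rate 2.1→14.1.
E[λ | data] = 73.5/14.1 = 5.213.

Posterior: Gamma(shape=73.5, rate=14.1); mean ≈ 5.213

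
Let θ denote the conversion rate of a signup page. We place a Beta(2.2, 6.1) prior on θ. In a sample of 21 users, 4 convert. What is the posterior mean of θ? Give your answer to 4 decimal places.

Observing 4 successes and 17 failures updates Beta(2.2, 6.1) by adding the success and failure counts to the two shape parameters: α = 2.2+4 = 6.2, β = 6.1+17 = 23.1.
E[θ | data] = 6.2/(6.2+23.1) = 0.2116.

Posterior mean ≈ 0.2116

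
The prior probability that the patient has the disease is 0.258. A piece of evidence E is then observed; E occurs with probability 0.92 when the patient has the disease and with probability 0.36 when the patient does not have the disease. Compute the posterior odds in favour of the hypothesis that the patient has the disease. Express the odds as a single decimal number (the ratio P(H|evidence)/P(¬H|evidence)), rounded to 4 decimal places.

Prior odds = 0.258/(1−0.258) = 0.34771. In log-odds, ln(0.34771) = -1.0564.
Add log likelihood ratio: ln(2.5556) = 0.93827.
Posterior log-odds = -0.11812, so posterior odds = exp(-0.11812) = 0.88859.

Posterior odds ≈ 0.8886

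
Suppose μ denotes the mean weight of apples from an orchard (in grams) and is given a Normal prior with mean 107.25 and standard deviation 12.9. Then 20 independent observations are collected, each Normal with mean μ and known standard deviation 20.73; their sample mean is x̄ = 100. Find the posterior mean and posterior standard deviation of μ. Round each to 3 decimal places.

With known σ, the Normal prior is conjugate. Weight on the data is w = (n/σ²)/(n/σ² + 1/τ₀²) = 0.0465405/(0.0465405+0.00600925) = 0.88565.
Posterior mean = w·x̄ + (1−w)·μ₀ = 0.88565·100 + 0.11435·107.25 = 100.829. Posterior variance = 1/(0.0465405+0.00600925) = 19.0296, so SD = 4.362.

Posterior mean ≈ 100.829; posterior SD ≈ 4.362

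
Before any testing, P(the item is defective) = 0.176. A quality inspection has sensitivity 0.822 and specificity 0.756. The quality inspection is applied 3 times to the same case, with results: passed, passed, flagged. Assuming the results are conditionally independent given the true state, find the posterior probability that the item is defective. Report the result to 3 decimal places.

Posterior P(H) ≈ 0.038

With H the event that the item is defective, the joint likelihood of the observed sequence is P(data|H) = 0.178·0.178·0.822 = 0.026044 and P(data|¬H) = 0.756·0.756·0.244 = 0.13945.
Bayes: P(H|data) = 0.176·0.026044 / (0.176·0.026044 + 0.824·0.13945) = 0.0045838/0.11949 = 0.0384.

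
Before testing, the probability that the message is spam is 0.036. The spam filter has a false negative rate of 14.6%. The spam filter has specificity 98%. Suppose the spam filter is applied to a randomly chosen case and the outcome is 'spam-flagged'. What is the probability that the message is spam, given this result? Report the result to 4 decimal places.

P(H | E) ≈ 0.6146

Let H be the event that the message is spam. P(H) = 0.036, so P(¬H) = 0.964. With E the 'spam-flagged' result, P(E|H) = 0.854 and P(E|¬H) = 0.02.
P(E) = 0.854·0.036 + 0.02·0.964 = 0.030744 + 0.019280 = 0.050024.
By Bayes' theorem, P(H|E) = 0.030744 / 0.050024 = 0.6146.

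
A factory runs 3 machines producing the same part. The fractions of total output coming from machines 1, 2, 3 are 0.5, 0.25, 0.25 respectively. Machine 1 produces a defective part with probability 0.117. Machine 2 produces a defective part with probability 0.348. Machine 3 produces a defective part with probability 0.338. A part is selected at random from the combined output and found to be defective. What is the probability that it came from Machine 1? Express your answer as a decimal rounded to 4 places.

Posterior probability ≈ 0.2543

P(defective|M1) = 0.117; P(defective|M2) = 0.348; P(defective|M3) = 0.338.
Prior × likelihood for each source: 0.5·0.117=0.05850, 0.25·0.348=0.08700, 0.25·0.338=0.08450. Summing gives P(defective) = 0.23000.
P(Machine 1 | defective) = 0.05850 / 0.23000 = 0.2543.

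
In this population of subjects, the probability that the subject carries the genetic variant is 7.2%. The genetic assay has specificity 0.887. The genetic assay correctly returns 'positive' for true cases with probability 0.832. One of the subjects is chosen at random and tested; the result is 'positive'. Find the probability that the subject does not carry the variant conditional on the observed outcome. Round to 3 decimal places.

Write H for 'the subject carries the genetic variant'. Prior odds H:¬H = 0.072/0.928 = 0.077586. For the 'positive' outcome, the likelihood ratio is 0.832/0.113 = 7.3628.
Posterior odds = 0.077586 × 7.3628 = 0.57125, so P(H|E) = 0.57125/(1+0.57125) = 0.364. Then P(¬H|E) = 1 − 0.364 = 0.636.

P(¬H | E) ≈ 0.636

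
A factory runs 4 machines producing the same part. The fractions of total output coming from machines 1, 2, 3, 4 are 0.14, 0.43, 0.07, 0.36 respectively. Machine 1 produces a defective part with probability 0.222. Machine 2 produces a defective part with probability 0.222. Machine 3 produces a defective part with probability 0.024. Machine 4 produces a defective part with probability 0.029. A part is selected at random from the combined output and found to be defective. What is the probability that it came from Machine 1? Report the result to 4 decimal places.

P(defective|M1) = 0.222; P(defective|M2) = 0.222; P(defective|M3) = 0.024; P(defective|M4) = 0.029.
Prior × likelihood for each source: 0.14·0.222=0.03108, 0.43·0.222=0.09546, 0.07·0.024=0.001680, 0.36·0.029=0.01044. Summing gives P(defective) = 0.13866.
P(Machine 1 | defective) = 0.03108 / 0.13866 = 0.2241.

Posterior probability ≈ 0.2241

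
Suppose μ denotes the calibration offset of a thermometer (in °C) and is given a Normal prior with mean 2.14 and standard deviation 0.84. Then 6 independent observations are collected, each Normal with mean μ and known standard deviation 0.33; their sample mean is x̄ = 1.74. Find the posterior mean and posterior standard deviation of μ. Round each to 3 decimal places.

With known σ, the Normal prior is conjugate. Weight on the data is w = (n/σ²)/(n/σ² + 1/τ₀²) = 55.0964/(55.0964+1.41723) = 0.97492.
Posterior mean = w·x̄ + (1−w)·μ₀ = 0.97492·1.74 + 0.025078·2.14 = 1.750. Posterior variance = 1/(55.0964+1.41723) = 0.0176948, so SD = 0.133.

Posterior mean ≈ 1.750; posterior SD ≈ 0.133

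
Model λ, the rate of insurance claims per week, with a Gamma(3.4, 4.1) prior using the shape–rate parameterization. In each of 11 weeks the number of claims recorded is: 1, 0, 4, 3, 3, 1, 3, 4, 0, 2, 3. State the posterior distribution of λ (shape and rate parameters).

Posterior: Gamma(shape=27.4, rate=15.1)

Total count ∑xᵢ = 24 over n = 11 weeks.
Gamma is conjugate to the Poisson likelihood: posterior is Gamma(shape = 3.4+24 = 27.4, rate = 4.1+11 = 15.1).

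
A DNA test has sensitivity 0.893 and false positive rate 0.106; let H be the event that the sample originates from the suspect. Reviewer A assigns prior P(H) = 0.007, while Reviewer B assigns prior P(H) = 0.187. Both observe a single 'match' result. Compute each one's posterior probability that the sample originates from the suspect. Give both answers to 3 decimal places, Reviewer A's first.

Reviewer A: 0.056; Reviewer B: 0.660

P('+'|H) = 0.893, P('+'|¬H) = 0.106.
Reviewer A: numerator 0.893·0.007 = 0.0062510; evidence = 0.0062510+0.106·0.993 = 0.11151; posterior = 0.056.
Reviewer B: numerator 0.893·0.187 = 0.16699; evidence = 0.16699+0.106·0.813 = 0.25317; posterior = 0.660.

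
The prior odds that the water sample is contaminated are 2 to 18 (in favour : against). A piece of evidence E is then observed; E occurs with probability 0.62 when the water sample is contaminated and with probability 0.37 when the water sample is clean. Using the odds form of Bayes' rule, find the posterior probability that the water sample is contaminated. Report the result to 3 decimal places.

Prior odds = 2/18 = 0.11111.
Likelihood ratio for E = 0.62/0.37 = 1.6757.
Posterior odds = prior odds × LR = 0.18619.
Posterior probability = odds/(1+odds) = 0.18619/1.1862 = 0.157.

Posterior probability ≈ 0.157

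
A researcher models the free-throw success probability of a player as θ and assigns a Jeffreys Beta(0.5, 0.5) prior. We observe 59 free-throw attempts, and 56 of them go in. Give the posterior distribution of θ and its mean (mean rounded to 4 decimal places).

Posterior: Beta(56.5, 3.5); mean ≈ 0.9417

The binomial likelihood is conjugate to the Beta prior: with 56 successes and 3 failures, the posterior is Beta(0.5+56, 0.5+3) = Beta(56.5, 3.5).
E[θ | data] = 56.5/(56.5+3.5) = 0.9417.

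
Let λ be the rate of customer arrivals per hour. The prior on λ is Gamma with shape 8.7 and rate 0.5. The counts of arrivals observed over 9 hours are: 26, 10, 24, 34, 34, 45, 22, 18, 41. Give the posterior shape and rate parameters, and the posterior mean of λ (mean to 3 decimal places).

Posterior: Gamma(shape=262.7, rate=9.5); mean ≈ 27.653

The Poisson likelihood adds the total count to the shape and the number of exposure periods to the rate. Here ∑xᵢ = 254 and n = 9, so shape 8.7→262.7 and rate 0.5→9.5.
E[λ | data] = 262.7/9.5 = 27.653.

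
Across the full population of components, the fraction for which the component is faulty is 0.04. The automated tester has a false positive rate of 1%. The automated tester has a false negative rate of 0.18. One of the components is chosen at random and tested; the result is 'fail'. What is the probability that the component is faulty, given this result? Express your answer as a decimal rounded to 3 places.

Let H be the event that the component is faulty. P(H) = 0.04, so P(¬H) = 0.96. With E the 'fail' result, P(E|H) = 0.82 and P(E|¬H) = 0.01.
P(E) = 0.82·0.04 + 0.01·0.96 = 0.032800 + 0.0096000 = 0.042400.
By Bayes' theorem, P(H|E) = 0.032800 / 0.042400 = 0.774.

P(H | E) ≈ 0.774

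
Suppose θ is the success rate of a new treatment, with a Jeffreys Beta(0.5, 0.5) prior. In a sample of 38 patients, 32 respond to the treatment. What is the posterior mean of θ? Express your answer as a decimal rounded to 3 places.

Posterior mean ≈ 0.833

The binomial likelihood is conjugate to the Beta prior: with 32 successes and 6 failures, the posterior is Beta(0.5+32, 0.5+6) = Beta(32.5, 6.5).
E[θ | data] = 32.5/(32.5+6.5) = 0.833.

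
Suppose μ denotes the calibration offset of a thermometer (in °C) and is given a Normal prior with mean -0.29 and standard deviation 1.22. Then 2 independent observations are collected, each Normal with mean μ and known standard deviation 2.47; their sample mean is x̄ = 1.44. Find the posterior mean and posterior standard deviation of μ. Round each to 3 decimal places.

Posterior mean ≈ 0.277; posterior SD ≈ 1.000

With known σ, the Normal prior is conjugate. Weight on the data is w = (n/σ²)/(n/σ² + 1/τ₀²) = 0.327820/(0.327820+0.671862) = 0.32792.
Posterior mean = w·x̄ + (1−w)·μ₀ = 0.32792·1.44 + 0.67208·-0.29 = 0.277. Posterior variance = 1/(0.327820+0.671862) = 1.00032, so SD = 1.000.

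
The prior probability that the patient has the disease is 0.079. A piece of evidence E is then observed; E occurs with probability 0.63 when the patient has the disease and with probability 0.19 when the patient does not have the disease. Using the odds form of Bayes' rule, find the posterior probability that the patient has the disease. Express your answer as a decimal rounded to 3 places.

Prior odds = 0.079/(1−0.079) = 0.085776. In log-odds, ln(0.085776) = -2.4560.
Add log likelihood ratio: ln(3.3158) = 1.1987.
Posterior log-odds = -1.2573, so posterior odds = exp(-1.2573) = 0.28442. Converting, P(H|E) = 0.28442/1.2844 = 0.221.

Posterior probability ≈ 0.221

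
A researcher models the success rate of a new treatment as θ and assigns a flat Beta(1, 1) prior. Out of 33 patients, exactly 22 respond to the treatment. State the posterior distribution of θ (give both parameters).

Posterior: Beta(23, 12)

Observing 22 successes and 11 failures updates Beta(1, 1) by adding the success and failure counts to the two shape parameters: α = 1+22 = 23, β = 1+11 = 12.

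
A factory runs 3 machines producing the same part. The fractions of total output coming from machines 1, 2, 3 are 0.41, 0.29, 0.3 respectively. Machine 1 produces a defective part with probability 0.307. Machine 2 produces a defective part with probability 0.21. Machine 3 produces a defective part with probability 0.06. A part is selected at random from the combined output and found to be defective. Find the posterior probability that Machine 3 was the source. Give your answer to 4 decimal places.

Posterior probability ≈ 0.0879

P(defective|M1) = 0.307; P(defective|M2) = 0.21; P(defective|M3) = 0.06.
Prior × likelihood for each source: 0.41·0.307=0.1259, 0.29·0.21=0.06090, 0.3·0.06=0.01800. Summing gives P(defective) = 0.20477.
P(Machine 3 | defective) = 0.01800 / 0.20477 = 0.0879.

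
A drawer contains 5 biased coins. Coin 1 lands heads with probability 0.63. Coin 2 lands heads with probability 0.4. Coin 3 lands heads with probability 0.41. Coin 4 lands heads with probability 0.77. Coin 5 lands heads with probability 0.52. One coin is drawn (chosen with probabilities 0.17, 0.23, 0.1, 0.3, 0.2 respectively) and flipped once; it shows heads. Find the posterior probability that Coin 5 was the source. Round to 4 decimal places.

Posterior probability ≈ 0.1808

Tabulate prior·likelihood by source: [1] prior 0.17, lik 0.63, product 0.1071; [2] prior 0.23, lik 0.4, product 0.09200; [3] prior 0.1, lik 0.41, product 0.04100; [4] prior 0.3, lik 0.77, product 0.2310; [5] prior 0.2, lik 0.52, product 0.1040.
Normalizing constant = 0.57510; the posterior for Coin 5 is its product over the sum, 0.1040/0.57510 = 0.1808.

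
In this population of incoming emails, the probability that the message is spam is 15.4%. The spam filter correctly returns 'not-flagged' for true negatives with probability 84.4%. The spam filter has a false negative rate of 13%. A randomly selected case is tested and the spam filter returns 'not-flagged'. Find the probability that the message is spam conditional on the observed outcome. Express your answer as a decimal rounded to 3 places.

Write H for 'the message is spam'. Prior odds H:¬H = 0.154/0.846 = 0.18203. For the 'not-flagged' outcome, the likelihood ratio is 0.13/0.844 = 0.15403.
Posterior odds = 0.18203 × 0.15403 = 0.028038, so P(H|E) = 0.028038/(1+0.028038) = 0.027.

P(H | E) ≈ 0.027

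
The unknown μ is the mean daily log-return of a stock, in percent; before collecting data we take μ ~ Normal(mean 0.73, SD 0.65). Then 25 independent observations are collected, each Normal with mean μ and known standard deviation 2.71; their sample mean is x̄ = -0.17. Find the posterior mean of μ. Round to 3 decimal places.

Posterior mean ≈ 0.199

Prior precision 1/τ₀² = 1/0.65² = 2.36686; data precision n/σ² = 25/2.71² = 3.40409.
Posterior precision = 2.36686 + 3.40409 = 5.77096.
Posterior mean = (2.36686·0.73 + 3.40409·-0.17) / 5.77096 = 0.199.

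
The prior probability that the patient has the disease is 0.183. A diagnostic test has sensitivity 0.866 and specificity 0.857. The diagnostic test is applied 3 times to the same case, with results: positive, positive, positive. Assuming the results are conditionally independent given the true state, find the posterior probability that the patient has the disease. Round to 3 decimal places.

Let H be the event that the patient has the disease; start with P(H) = 0.183. P('positive'|H) = 0.866, P('positive'|¬H) = 0.143.
Update on result 1 ('positive'): P(H) ← 0.866·0.1830 / (0.866·0.1830 + 0.143·0.8170) = 0.15848/0.27531 = 0.5756.
Update on result 2 ('positive'): P(H) ← 0.866·0.5756 / (0.866·0.5756 + 0.143·0.4244) = 0.49850/0.55919 = 0.8915.
Update on result 3 ('positive'): P(H) ← 0.866·0.8915 / (0.866·0.8915 + 0.143·0.1085) = 0.77202/0.78754 = 0.9803.

Posterior P(H) ≈ 0.980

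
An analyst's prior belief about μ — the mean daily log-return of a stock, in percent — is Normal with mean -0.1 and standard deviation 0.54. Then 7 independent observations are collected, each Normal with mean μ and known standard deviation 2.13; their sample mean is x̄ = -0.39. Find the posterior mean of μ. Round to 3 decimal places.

Posterior mean ≈ -0.190

With known σ, the Normal prior is conjugate. Weight on the data is w = (n/σ²)/(n/σ² + 1/τ₀²) = 1.54290/(1.54290+3.42936) = 0.31030.
Posterior mean = w·x̄ + (1−w)·μ₀ = 0.31030·-0.39 + 0.68970·-0.1 = -0.190.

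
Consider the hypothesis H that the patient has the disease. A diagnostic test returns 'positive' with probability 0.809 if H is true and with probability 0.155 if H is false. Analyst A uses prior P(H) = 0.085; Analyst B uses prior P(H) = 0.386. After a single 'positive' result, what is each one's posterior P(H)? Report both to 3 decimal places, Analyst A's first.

Analyst A: 0.327; Analyst B: 0.766

P('+'|H) = 0.809, P('+'|¬H) = 0.155.
Analyst A: numerator 0.809·0.085 = 0.068765; evidence = 0.068765+0.155·0.915 = 0.21059; posterior = 0.327.
Analyst B: numerator 0.809·0.386 = 0.31227; evidence = 0.31227+0.155·0.614 = 0.40744; posterior = 0.766.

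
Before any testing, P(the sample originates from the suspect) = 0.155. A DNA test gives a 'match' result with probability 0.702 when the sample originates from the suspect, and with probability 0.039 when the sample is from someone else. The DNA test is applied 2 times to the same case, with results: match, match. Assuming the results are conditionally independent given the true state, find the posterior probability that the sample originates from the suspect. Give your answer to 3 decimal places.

Posterior P(H) ≈ 0.983

With H the event that the sample originates from the suspect, the joint likelihood of the observed sequence is P(data|H) = 0.702·0.702 = 0.49280 and P(data|¬H) = 0.039·0.039 = 0.0015210.
Bayes: P(H|data) = 0.155·0.49280 / (0.155·0.49280 + 0.845·0.0015210) = 0.076385/0.077670 = 0.9835.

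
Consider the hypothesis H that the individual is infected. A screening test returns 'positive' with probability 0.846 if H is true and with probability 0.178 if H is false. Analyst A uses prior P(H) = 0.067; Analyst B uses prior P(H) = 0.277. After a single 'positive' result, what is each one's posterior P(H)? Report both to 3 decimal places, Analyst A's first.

P('+'|H) = 0.846, P('+'|¬H) = 0.178.
Analyst A: numerator 0.846·0.067 = 0.056682; evidence = 0.056682+0.178·0.933 = 0.22276; posterior = 0.254.
Analyst B: numerator 0.846·0.277 = 0.23434; evidence = 0.23434+0.178·0.723 = 0.36304; posterior = 0.646.

Analyst A: 0.254; Analyst B: 0.646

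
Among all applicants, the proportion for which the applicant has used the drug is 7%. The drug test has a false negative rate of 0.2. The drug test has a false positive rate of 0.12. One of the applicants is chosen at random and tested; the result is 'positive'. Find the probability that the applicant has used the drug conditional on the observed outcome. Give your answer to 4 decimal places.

P(H | E) ≈ 0.3341

Write H for 'the applicant has used the drug'. Prior odds H:¬H = 0.07/0.93 = 0.075269. For the 'positive' outcome, the likelihood ratio is 0.8/0.12 = 6.6667.
Posterior odds = 0.075269 × 6.6667 = 0.50179, so P(H|E) = 0.50179/(1+0.50179) = 0.3341.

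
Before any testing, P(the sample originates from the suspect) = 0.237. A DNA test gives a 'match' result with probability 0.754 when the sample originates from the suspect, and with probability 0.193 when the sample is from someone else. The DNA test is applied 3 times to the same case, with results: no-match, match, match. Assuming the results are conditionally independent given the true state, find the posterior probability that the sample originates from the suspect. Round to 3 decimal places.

With H the event that the sample originates from the suspect, the joint likelihood of the observed sequence is P(data|H) = 0.246·0.754·0.754 = 0.13985 and P(data|¬H) = 0.807·0.193·0.193 = 0.030060.
Bayes: P(H|data) = 0.237·0.13985 / (0.237·0.13985 + 0.763·0.030060) = 0.033146/0.056081 = 0.5910.

Posterior P(H) ≈ 0.591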